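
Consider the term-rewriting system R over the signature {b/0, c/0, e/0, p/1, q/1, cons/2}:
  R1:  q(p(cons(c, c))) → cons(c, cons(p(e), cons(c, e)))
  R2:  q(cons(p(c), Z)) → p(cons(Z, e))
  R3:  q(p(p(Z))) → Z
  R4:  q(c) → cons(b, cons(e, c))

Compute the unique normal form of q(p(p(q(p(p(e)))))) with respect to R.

1. q(p(p(q(p(p(e))))))  →  q(p(p(e)))   [R3 at ε]
2. q(p(p(e)))  →  e   [R3 at ε]

e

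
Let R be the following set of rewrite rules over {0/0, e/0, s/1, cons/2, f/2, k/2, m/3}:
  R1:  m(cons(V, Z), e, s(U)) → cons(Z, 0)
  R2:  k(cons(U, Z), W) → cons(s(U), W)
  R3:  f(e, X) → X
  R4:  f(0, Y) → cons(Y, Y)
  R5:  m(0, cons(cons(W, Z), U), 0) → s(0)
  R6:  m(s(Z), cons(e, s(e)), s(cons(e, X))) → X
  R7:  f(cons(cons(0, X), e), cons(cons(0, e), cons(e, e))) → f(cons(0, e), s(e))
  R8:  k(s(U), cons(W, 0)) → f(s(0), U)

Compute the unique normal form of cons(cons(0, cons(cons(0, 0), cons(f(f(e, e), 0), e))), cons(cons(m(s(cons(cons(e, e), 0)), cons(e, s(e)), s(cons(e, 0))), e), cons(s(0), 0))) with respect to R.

cons(cons(0, cons(cons(0, 0), cons(0, e))), cons(cons(0, e), cons(s(0), 0)))

1. cons(cons(0, cons(cons(0, 0), cons(f(f(e, e), 0), e))), cons(cons(m(s(cons(cons(e, e), 0)), cons(e, s(e)), s(cons(e, 0))), e), cons(s(0), 0)))  →  cons(cons(0, cons(cons(0, 0), cons(f(e, 0), e))), cons(cons(m(s(cons(cons(e, e), 0)), cons(e, s(e)), s(cons(e, 0))), e), cons(s(0), 0)))   [R3 at 1.2.2.1.1]
2. cons(cons(0, cons(cons(0, 0), cons(f(e, 0), e))), cons(cons(m(s(cons(cons(e, e), 0)), cons(e, s(e)), s(cons(e, 0))), e), cons(s(0), 0)))  →  cons(cons(0, cons(cons(0, 0), cons(0, e))), cons(cons(m(s(cons(cons(e, e), 0)), cons(e, s(e)), s(cons(e, 0))), e), cons(s(0), 0)))   [R3 at 1.2.2.1]
3. cons(cons(0, cons(cons(0, 0), cons(0, e))), cons(cons(m(s(cons(cons(e, e), 0)), cons(e, s(e)), s(cons(e, 0))), e), cons(s(0), 0)))  →  cons(cons(0, cons(cons(0, 0), cons(0, e))), cons(cons(0, e), cons(s(0), 0)))   [R6 at 2.1.1]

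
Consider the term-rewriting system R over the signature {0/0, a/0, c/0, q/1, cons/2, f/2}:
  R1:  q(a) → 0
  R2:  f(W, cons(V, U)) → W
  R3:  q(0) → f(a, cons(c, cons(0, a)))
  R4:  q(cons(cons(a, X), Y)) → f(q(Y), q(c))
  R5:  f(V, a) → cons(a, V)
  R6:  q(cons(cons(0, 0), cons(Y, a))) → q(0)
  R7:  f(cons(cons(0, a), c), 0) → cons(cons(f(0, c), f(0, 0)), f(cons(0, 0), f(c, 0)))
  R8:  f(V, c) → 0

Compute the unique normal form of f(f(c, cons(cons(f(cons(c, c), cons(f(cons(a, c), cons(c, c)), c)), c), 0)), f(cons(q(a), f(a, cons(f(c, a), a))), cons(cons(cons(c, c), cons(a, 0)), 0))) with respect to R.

c

1. f(f(c, cons(cons(f(cons(c, c), cons(f(cons(a, c), cons(c, c)), c)), c), 0)), f(cons(q(a), f(a, cons(f(c, a), a))), cons(cons(cons(c, c), cons(a, 0)), 0)))  →  f(c, f(cons(q(a), f(a, cons(f(c, a), a))), cons(cons(cons(c, c), cons(a, 0)), 0)))   [R2 at 1]
2. f(c, f(cons(q(a), f(a, cons(f(c, a), a))), cons(cons(cons(c, c), cons(a, 0)), 0)))  →  f(c, cons(q(a), f(a, cons(f(c, a), a))))   [R2 at 2]
3. f(c, cons(q(a), f(a, cons(f(c, a), a))))  →  c   [R2 at ε]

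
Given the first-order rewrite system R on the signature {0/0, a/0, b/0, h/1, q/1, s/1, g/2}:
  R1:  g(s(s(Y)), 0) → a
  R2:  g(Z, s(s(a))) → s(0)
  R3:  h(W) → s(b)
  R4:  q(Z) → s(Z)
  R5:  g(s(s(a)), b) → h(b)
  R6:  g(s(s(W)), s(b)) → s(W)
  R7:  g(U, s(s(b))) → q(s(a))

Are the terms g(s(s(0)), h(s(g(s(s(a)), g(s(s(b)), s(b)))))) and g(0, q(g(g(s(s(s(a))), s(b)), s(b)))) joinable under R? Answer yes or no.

Reduce t₁ = g(s(s(0)), h(s(g(s(s(a)), g(s(s(b)), s(b)))))):
1. g(s(s(0)), h(s(g(s(s(a)), g(s(s(b)), s(b))))))  →  g(s(s(0)), s(b))   [R3 at 2]
2. g(s(s(0)), s(b))  →  s(0)   [R6 at ε]

Reduce t₂ = g(0, q(g(g(s(s(s(a))), s(b)), s(b)))):
1. g(0, q(g(g(s(s(s(a))), s(b)), s(b))))  →  g(0, s(g(g(s(s(s(a))), s(b)), s(b))))   [R4 at 2]
2. g(0, s(g(g(s(s(s(a))), s(b)), s(b))))  →  g(0, s(g(s(s(a)), s(b))))   [R6 at 2.1.1]
3. g(0, s(g(s(s(a)), s(b))))  →  g(0, s(s(a)))   [R6 at 2.1]
4. g(0, s(s(a)))  →  s(0)   [R2 at ε]

yes — NF(t₁) = s(0), NF(t₂) = s(0)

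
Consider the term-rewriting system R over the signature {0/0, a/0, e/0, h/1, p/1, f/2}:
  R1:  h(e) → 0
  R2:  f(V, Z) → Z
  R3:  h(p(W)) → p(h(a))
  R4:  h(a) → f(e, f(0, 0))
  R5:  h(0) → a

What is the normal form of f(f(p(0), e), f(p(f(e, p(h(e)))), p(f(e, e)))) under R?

1. f(f(p(0), e), f(p(f(e, p(h(e)))), p(f(e, e))))  →  f(p(f(e, p(h(e)))), p(f(e, e)))   [R2 at ε]
2. f(p(f(e, p(h(e)))), p(f(e, e)))  →  p(f(e, e))   [R2 at ε]
3. p(f(e, e))  →  p(e)   [R2 at 1]

p(e)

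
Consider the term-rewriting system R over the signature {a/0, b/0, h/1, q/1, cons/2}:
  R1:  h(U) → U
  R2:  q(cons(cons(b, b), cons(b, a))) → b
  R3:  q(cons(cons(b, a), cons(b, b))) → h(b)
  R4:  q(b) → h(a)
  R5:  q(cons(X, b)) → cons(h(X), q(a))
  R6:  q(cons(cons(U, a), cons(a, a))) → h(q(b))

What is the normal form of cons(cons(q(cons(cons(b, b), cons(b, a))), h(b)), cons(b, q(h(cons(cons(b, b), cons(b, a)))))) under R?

1. cons(cons(q(cons(cons(b, b), cons(b, a))), h(b)), cons(b, q(h(cons(cons(b, b), cons(b, a))))))  →  cons(cons(b, h(b)), cons(b, q(h(cons(cons(b, b), cons(b, a))))))   [R2 at 1.1]
2. cons(cons(b, h(b)), cons(b, q(h(cons(cons(b, b), cons(b, a))))))  →  cons(cons(b, b), cons(b, q(h(cons(cons(b, b), cons(b, a))))))   [R1 at 1.2]
3. cons(cons(b, b), cons(b, q(h(cons(cons(b, b), cons(b, a))))))  →  cons(cons(b, b), cons(b, q(cons(cons(b, b), cons(b, a)))))   [R1 at 2.2.1]
4. cons(cons(b, b), cons(b, q(cons(cons(b, b), cons(b, a)))))  →  cons(cons(b, b), cons(b, b))   [R2 at 2.2]

cons(cons(b, b), cons(b, b))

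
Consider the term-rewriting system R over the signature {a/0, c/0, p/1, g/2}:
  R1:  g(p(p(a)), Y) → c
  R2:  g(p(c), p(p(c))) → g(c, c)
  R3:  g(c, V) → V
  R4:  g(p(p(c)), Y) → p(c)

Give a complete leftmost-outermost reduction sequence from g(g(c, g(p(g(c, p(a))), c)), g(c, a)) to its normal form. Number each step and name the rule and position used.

a

1. g(g(c, g(p(g(c, p(a))), c)), g(c, a))  →  g(g(p(g(c, p(a))), c), g(c, a))   [R3 at 1]
2. g(g(p(g(c, p(a))), c), g(c, a))  →  g(g(p(p(a)), c), g(c, a))   [R3 at 1.1.1]
3. g(g(p(p(a)), c), g(c, a))  →  g(c, g(c, a))   [R1 at 1]
4. g(c, g(c, a))  →  g(c, a)   [R3 at ε]
5. g(c, a)  →  a   [R3 at ε]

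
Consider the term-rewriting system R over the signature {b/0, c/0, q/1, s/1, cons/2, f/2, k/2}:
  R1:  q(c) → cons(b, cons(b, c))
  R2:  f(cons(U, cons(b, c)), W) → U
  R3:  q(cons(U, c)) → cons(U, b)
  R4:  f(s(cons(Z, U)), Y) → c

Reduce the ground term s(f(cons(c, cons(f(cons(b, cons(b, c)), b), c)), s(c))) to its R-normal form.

s(c)

1. s(f(cons(c, cons(f(cons(b, cons(b, c)), b), c)), s(c)))  →  s(f(cons(c, cons(b, c)), s(c)))   [R2 at 1.1.2.1]
2. s(f(cons(c, cons(b, c)), s(c)))  →  s(c)   [R2 at 1]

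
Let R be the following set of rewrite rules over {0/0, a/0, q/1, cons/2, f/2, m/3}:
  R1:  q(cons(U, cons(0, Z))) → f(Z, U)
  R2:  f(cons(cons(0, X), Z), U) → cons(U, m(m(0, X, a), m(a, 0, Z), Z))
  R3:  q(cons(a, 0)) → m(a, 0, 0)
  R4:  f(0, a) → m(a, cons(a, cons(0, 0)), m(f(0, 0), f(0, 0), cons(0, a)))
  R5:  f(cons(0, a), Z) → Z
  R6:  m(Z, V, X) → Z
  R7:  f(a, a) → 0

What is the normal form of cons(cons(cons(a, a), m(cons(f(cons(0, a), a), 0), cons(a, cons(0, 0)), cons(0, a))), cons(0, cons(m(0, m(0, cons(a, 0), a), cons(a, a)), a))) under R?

1. cons(cons(cons(a, a), m(cons(f(cons(0, a), a), 0), cons(a, cons(0, 0)), cons(0, a))), cons(0, cons(m(0, m(0, cons(a, 0), a), cons(a, a)), a)))  →  cons(cons(cons(a, a), cons(f(cons(0, a), a), 0)), cons(0, cons(m(0, m(0, cons(a, 0), a), cons(a, a)), a)))   [R6 at 1.2]
2. cons(cons(cons(a, a), cons(f(cons(0, a), a), 0)), cons(0, cons(m(0, m(0, cons(a, 0), a), cons(a, a)), a)))  →  cons(cons(cons(a, a), cons(a, 0)), cons(0, cons(m(0, m(0, cons(a, 0), a), cons(a, a)), a)))   [R5 at 1.2.1]
3. cons(cons(cons(a, a), cons(a, 0)), cons(0, cons(m(0, m(0, cons(a, 0), a), cons(a, a)), a)))  →  cons(cons(cons(a, a), cons(a, 0)), cons(0, cons(0, a)))   [R6 at 2.2.1]

cons(cons(cons(a, a), cons(a, 0)), cons(0, cons(0, a)))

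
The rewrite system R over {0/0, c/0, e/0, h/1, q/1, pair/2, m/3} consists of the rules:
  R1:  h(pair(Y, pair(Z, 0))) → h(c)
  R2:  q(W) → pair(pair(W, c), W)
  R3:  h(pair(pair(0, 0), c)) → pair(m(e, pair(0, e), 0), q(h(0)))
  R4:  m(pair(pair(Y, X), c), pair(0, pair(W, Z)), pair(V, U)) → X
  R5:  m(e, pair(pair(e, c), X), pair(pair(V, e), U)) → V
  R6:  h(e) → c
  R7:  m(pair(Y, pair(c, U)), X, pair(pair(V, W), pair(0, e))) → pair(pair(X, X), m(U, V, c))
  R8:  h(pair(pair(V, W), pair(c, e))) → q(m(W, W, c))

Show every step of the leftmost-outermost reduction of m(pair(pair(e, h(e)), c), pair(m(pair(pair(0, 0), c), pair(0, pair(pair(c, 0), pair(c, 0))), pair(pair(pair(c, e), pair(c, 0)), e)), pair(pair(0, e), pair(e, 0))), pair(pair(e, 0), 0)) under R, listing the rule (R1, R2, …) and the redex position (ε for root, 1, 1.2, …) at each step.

c

1. m(pair(pair(e, h(e)), c), pair(m(pair(pair(0, 0), c), pair(0, pair(pair(c, 0), pair(c, 0))), pair(pair(pair(c, e), pair(c, 0)), e)), pair(pair(0, e), pair(e, 0))), pair(pair(e, 0), 0))  →  m(pair(pair(e, c), c), pair(m(pair(pair(0, 0), c), pair(0, pair(pair(c, 0), pair(c, 0))), pair(pair(pair(c, e), pair(c, 0)), e)), pair(pair(0, e), pair(e, 0))), pair(pair(e, 0), 0))   [R6 at 1.1.2]
2. m(pair(pair(e, c), c), pair(m(pair(pair(0, 0), c), pair(0, pair(pair(c, 0), pair(c, 0))), pair(pair(pair(c, e), pair(c, 0)), e)), pair(pair(0, e), pair(e, 0))), pair(pair(e, 0), 0))  →  m(pair(pair(e, c), c), pair(0, pair(pair(0, e), pair(e, 0))), pair(pair(e, 0), 0))   [R4 at 2.1]
3. m(pair(pair(e, c), c), pair(0, pair(pair(0, e), pair(e, 0))), pair(pair(e, 0), 0))  →  c   [R4 at ε]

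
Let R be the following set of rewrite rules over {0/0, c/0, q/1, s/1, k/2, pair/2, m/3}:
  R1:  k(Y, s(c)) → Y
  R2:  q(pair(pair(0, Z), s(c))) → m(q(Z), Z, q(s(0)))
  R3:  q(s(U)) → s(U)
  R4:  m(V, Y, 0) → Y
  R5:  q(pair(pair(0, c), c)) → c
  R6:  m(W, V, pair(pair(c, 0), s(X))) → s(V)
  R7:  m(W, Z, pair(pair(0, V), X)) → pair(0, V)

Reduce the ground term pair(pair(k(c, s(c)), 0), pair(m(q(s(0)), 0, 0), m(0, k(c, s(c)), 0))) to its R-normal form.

pair(pair(c, 0), pair(0, c))

1. pair(pair(k(c, s(c)), 0), pair(m(q(s(0)), 0, 0), m(0, k(c, s(c)), 0)))  →  pair(pair(c, 0), pair(m(q(s(0)), 0, 0), m(0, k(c, s(c)), 0)))   [R1 at 1.1]
2. pair(pair(c, 0), pair(m(q(s(0)), 0, 0), m(0, k(c, s(c)), 0)))  →  pair(pair(c, 0), pair(0, m(0, k(c, s(c)), 0)))   [R4 at 2.1]
3. pair(pair(c, 0), pair(0, m(0, k(c, s(c)), 0)))  →  pair(pair(c, 0), pair(0, k(c, s(c))))   [R4 at 2.2]
4. pair(pair(c, 0), pair(0, k(c, s(c))))  →  pair(pair(c, 0), pair(0, c))   [R1 at 2.2]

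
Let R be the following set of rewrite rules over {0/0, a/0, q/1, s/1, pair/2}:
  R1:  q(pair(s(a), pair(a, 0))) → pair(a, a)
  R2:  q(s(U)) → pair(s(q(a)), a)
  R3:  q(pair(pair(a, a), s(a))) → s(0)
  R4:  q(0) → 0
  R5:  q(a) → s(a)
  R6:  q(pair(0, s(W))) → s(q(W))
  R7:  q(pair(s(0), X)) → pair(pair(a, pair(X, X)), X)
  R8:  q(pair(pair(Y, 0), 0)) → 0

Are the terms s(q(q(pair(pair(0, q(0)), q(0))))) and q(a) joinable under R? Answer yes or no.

no — NF(t₁) = s(0), NF(t₂) = s(a)

Reduce t₁ = s(q(q(pair(pair(0, q(0)), q(0))))):
1. s(q(q(pair(pair(0, q(0)), q(0)))))  →  s(q(q(pair(pair(0, 0), q(0)))))   [R4 at 1.1.1.1.2]
2. s(q(q(pair(pair(0, 0), q(0)))))  →  s(q(q(pair(pair(0, 0), 0))))   [R4 at 1.1.1.2]
3. s(q(q(pair(pair(0, 0), 0))))  →  s(q(0))   [R8 at 1.1]
4. s(q(0))  →  s(0)   [R4 at 1]

Reduce t₂ = q(a):
1. q(a)  →  s(a)   [R5 at ε]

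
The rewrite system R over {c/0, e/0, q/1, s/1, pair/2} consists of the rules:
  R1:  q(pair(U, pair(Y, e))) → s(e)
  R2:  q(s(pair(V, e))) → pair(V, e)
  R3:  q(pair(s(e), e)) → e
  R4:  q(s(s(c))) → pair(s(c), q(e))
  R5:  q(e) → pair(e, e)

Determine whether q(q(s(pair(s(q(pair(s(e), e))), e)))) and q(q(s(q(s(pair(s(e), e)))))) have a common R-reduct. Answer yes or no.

Reduce t₁ = q(q(s(pair(s(q(pair(s(e), e))), e)))):
1. q(q(s(pair(s(q(pair(s(e), e))), e))))  →  q(pair(s(q(pair(s(e), e))), e))   [R2 at 1]
2. q(pair(s(q(pair(s(e), e))), e))  →  q(pair(s(e), e))   [R3 at 1.1.1]
3. q(pair(s(e), e))  →  e   [R3 at ε]

Reduce t₂ = q(q(s(q(s(pair(s(e), e)))))):
1. q(q(s(q(s(pair(s(e), e))))))  →  q(q(s(pair(s(e), e))))   [R2 at 1.1.1]
2. q(q(s(pair(s(e), e))))  →  q(pair(s(e), e))   [R2 at 1]
3. q(pair(s(e), e))  →  e   [R3 at ε]

yes — NF(t₁) = e, NF(t₂) = e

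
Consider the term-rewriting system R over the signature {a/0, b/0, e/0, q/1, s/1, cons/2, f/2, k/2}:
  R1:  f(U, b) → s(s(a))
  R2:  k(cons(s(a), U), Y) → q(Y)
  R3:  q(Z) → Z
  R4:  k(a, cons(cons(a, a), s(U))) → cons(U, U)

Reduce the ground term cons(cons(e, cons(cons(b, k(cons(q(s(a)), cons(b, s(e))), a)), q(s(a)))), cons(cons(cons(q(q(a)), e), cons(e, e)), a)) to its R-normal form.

1. cons(cons(e, cons(cons(b, k(cons(q(s(a)), cons(b, s(e))), a)), q(s(a)))), cons(cons(cons(q(q(a)), e), cons(e, e)), a))  →  cons(cons(e, cons(cons(b, k(cons(s(a), cons(b, s(e))), a)), q(s(a)))), cons(cons(cons(q(q(a)), e), cons(e, e)), a))   [R3 at 1.2.1.2.1.1]
2. cons(cons(e, cons(cons(b, k(cons(s(a), cons(b, s(e))), a)), q(s(a)))), cons(cons(cons(q(q(a)), e), cons(e, e)), a))  →  cons(cons(e, cons(cons(b, q(a)), q(s(a)))), cons(cons(cons(q(q(a)), e), cons(e, e)), a))   [R2 at 1.2.1.2]
3. cons(cons(e, cons(cons(b, q(a)), q(s(a)))), cons(cons(cons(q(q(a)), e), cons(e, e)), a))  →  cons(cons(e, cons(cons(b, a), q(s(a)))), cons(cons(cons(q(q(a)), e), cons(e, e)), a))   [R3 at 1.2.1.2]
4. cons(cons(e, cons(cons(b, a), q(s(a)))), cons(cons(cons(q(q(a)), e), cons(e, e)), a))  →  cons(cons(e, cons(cons(b, a), s(a))), cons(cons(cons(q(q(a)), e), cons(e, e)), a))   [R3 at 1.2.2]
5. cons(cons(e, cons(cons(b, a), s(a))), cons(cons(cons(q(q(a)), e), cons(e, e)), a))  →  cons(cons(e, cons(cons(b, a), s(a))), cons(cons(cons(q(a), e), cons(e, e)), a))   [R3 at 2.1.1.1]
6. cons(cons(e, cons(cons(b, a), s(a))), cons(cons(cons(q(a), e), cons(e, e)), a))  →  cons(cons(e, cons(cons(b, a), s(a))), cons(cons(cons(a, e), cons(e, e)), a))   [R3 at 2.1.1.1]

cons(cons(e, cons(cons(b, a), s(a))), cons(cons(cons(a, e), cons(e, e)), a))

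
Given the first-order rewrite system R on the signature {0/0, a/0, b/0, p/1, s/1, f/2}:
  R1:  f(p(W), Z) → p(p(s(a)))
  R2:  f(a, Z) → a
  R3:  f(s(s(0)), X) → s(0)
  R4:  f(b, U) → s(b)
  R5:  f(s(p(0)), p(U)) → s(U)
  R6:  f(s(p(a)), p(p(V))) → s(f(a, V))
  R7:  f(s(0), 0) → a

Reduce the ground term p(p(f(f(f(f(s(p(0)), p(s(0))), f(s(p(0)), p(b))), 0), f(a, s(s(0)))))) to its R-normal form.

1. p(p(f(f(f(f(s(p(0)), p(s(0))), f(s(p(0)), p(b))), 0), f(a, s(s(0))))))  →  p(p(f(f(f(s(s(0)), f(s(p(0)), p(b))), 0), f(a, s(s(0))))))   [R5 at 1.1.1.1.1]
2. p(p(f(f(f(s(s(0)), f(s(p(0)), p(b))), 0), f(a, s(s(0))))))  →  p(p(f(f(s(0), 0), f(a, s(s(0))))))   [R3 at 1.1.1.1]
3. p(p(f(f(s(0), 0), f(a, s(s(0))))))  →  p(p(f(a, f(a, s(s(0))))))   [R7 at 1.1.1]
4. p(p(f(a, f(a, s(s(0))))))  →  p(p(a))   [R2 at 1.1]

p(p(a))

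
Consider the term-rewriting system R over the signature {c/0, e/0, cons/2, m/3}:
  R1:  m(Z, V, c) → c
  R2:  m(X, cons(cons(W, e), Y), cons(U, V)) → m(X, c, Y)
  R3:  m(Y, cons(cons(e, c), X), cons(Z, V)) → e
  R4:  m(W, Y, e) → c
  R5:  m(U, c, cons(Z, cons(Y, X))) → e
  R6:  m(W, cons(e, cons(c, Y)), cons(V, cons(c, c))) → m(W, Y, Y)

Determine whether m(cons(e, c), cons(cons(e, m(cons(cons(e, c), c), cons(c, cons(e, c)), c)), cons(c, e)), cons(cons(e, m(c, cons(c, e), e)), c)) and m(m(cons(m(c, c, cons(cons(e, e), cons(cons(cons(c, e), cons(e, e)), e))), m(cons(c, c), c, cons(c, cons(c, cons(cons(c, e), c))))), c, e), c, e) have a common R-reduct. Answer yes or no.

no — NF(t₁) = e, NF(t₂) = c

Reduce t₁ = m(cons(e, c), cons(cons(e, m(cons(cons(e, c), c), cons(c, cons(e, c)), c)), cons(c, e)), cons(cons(e, m(c, cons(c, e), e)), c)):
1. m(cons(e, c), cons(cons(e, m(cons(cons(e, c), c), cons(c, cons(e, c)), c)), cons(c, e)), cons(cons(e, m(c, cons(c, e), e)), c))  →  m(cons(e, c), cons(cons(e, c), cons(c, e)), cons(cons(e, m(c, cons(c, e), e)), c))   [R1 at 2.1.2]
2. m(cons(e, c), cons(cons(e, c), cons(c, e)), cons(cons(e, m(c, cons(c, e), e)), c))  →  e   [R3 at ε]

Reduce t₂ = m(m(cons(m(c, c, cons(cons(e, e), cons(cons(cons(c, e), cons(e, e)), e))), m(cons(c, c), c, cons(c, cons(c, cons(cons(c, e), c))))), c, e), c, e):
1. m(m(cons(m(c, c, cons(cons(e, e), cons(cons(cons(c, e), cons(e, e)), e))), m(cons(c, c), c, cons(c, cons(c, cons(cons(c, e), c))))), c, e), c, e)  →  c   [R4 at ε]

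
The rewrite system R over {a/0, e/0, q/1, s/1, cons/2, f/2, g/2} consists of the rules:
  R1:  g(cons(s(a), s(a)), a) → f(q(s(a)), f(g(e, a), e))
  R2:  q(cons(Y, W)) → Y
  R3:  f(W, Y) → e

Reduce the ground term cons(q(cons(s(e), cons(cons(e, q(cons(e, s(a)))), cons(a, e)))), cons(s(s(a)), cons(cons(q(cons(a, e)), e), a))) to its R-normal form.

1. cons(q(cons(s(e), cons(cons(e, q(cons(e, s(a)))), cons(a, e)))), cons(s(s(a)), cons(cons(q(cons(a, e)), e), a)))  →  cons(s(e), cons(s(s(a)), cons(cons(q(cons(a, e)), e), a)))   [R2 at 1]
2. cons(s(e), cons(s(s(a)), cons(cons(q(cons(a, e)), e), a)))  →  cons(s(e), cons(s(s(a)), cons(cons(a, e), a)))   [R2 at 2.2.1.1]

cons(s(e), cons(s(s(a)), cons(cons(a, e), a)))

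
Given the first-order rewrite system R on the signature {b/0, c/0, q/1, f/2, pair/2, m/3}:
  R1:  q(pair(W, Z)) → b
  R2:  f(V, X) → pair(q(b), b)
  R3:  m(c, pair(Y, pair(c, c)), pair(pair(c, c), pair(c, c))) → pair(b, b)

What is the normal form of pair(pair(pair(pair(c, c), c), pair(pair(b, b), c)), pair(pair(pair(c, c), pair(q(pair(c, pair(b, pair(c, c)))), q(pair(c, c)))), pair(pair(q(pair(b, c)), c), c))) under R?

pair(pair(pair(pair(c, c), c), pair(pair(b, b), c)), pair(pair(pair(c, c), pair(b, b)), pair(pair(b, c), c)))

1. pair(pair(pair(pair(c, c), c), pair(pair(b, b), c)), pair(pair(pair(c, c), pair(q(pair(c, pair(b, pair(c, c)))), q(pair(c, c)))), pair(pair(q(pair(b, c)), c), c)))  →  pair(pair(pair(pair(c, c), c), pair(pair(b, b), c)), pair(pair(pair(c, c), pair(b, q(pair(c, c)))), pair(pair(q(pair(b, c)), c), c)))   [R1 at 2.1.2.1]
2. pair(pair(pair(pair(c, c), c), pair(pair(b, b), c)), pair(pair(pair(c, c), pair(b, q(pair(c, c)))), pair(pair(q(pair(b, c)), c), c)))  →  pair(pair(pair(pair(c, c), c), pair(pair(b, b), c)), pair(pair(pair(c, c), pair(b, b)), pair(pair(q(pair(b, c)), c), c)))   [R1 at 2.1.2.2]
3. pair(pair(pair(pair(c, c), c), pair(pair(b, b), c)), pair(pair(pair(c, c), pair(b, b)), pair(pair(q(pair(b, c)), c), c)))  →  pair(pair(pair(pair(c, c), c), pair(pair(b, b), c)), pair(pair(pair(c, c), pair(b, b)), pair(pair(b, c), c)))   [R1 at 2.2.1.1]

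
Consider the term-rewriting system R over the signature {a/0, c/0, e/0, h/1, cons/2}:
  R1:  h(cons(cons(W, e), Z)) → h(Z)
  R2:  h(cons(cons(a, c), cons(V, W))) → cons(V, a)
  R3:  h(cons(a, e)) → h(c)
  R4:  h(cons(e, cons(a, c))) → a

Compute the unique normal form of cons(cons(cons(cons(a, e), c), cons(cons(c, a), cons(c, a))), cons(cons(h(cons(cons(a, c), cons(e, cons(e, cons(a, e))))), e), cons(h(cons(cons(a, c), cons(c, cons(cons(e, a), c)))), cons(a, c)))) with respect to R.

1. cons(cons(cons(cons(a, e), c), cons(cons(c, a), cons(c, a))), cons(cons(h(cons(cons(a, c), cons(e, cons(e, cons(a, e))))), e), cons(h(cons(cons(a, c), cons(c, cons(cons(e, a), c)))), cons(a, c))))  →  cons(cons(cons(cons(a, e), c), cons(cons(c, a), cons(c, a))), cons(cons(cons(e, a), e), cons(h(cons(cons(a, c), cons(c, cons(cons(e, a), c)))), cons(a, c))))   [R2 at 2.1.1]
2. cons(cons(cons(cons(a, e), c), cons(cons(c, a), cons(c, a))), cons(cons(cons(e, a), e), cons(h(cons(cons(a, c), cons(c, cons(cons(e, a), c)))), cons(a, c))))  →  cons(cons(cons(cons(a, e), c), cons(cons(c, a), cons(c, a))), cons(cons(cons(e, a), e), cons(cons(c, a), cons(a, c))))   [R2 at 2.2.1]

cons(cons(cons(cons(a, e), c), cons(cons(c, a), cons(c, a))), cons(cons(cons(e, a), e), cons(cons(c, a), cons(a, c))))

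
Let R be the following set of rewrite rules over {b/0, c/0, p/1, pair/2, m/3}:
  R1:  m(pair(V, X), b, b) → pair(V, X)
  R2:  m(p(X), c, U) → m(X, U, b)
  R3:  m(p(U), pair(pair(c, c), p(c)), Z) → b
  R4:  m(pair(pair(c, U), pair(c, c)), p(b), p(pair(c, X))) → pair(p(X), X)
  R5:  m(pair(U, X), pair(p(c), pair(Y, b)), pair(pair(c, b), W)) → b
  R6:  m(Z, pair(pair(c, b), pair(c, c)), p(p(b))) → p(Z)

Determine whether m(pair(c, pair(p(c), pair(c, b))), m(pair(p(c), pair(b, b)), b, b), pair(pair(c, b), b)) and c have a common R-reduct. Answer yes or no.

no — NF(t₁) = b, NF(t₂) = c

Reduce t₁ = m(pair(c, pair(p(c), pair(c, b))), m(pair(p(c), pair(b, b)), b, b), pair(pair(c, b), b)):
1. m(pair(c, pair(p(c), pair(c, b))), m(pair(p(c), pair(b, b)), b, b), pair(pair(c, b), b))  →  m(pair(c, pair(p(c), pair(c, b))), pair(p(c), pair(b, b)), pair(pair(c, b), b))   [R1 at 2]
2. m(pair(c, pair(p(c), pair(c, b))), pair(p(c), pair(b, b)), pair(pair(c, b), b))  →  b   [R5 at ε]

Reduce t₂ = c:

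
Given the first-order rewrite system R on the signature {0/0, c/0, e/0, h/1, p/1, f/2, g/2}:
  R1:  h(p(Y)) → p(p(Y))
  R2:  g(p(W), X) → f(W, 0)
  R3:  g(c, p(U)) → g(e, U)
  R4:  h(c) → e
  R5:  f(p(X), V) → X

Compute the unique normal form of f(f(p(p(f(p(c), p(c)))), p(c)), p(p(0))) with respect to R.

1. f(f(p(p(f(p(c), p(c)))), p(c)), p(p(0)))  →  f(p(f(p(c), p(c))), p(p(0)))   [R5 at 1]
2. f(p(f(p(c), p(c))), p(p(0)))  →  f(p(c), p(c))   [R5 at ε]
3. f(p(c), p(c))  →  c   [R5 at ε]

c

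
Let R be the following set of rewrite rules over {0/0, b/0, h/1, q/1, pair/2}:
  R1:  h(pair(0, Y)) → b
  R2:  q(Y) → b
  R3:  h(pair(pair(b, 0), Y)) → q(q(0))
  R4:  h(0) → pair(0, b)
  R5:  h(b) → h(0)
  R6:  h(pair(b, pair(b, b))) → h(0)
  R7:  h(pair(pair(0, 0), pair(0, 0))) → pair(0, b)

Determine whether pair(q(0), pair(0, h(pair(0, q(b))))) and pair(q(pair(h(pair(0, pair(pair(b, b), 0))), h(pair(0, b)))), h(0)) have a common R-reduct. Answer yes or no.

Reduce t₁ = pair(q(0), pair(0, h(pair(0, q(b))))):
1. pair(q(0), pair(0, h(pair(0, q(b)))))  →  pair(b, pair(0, h(pair(0, q(b)))))   [R2 at 1]
2. pair(b, pair(0, h(pair(0, q(b)))))  →  pair(b, pair(0, b))   [R1 at 2.2]

Reduce t₂ = pair(q(pair(h(pair(0, pair(pair(b, b), 0))), h(pair(0, b)))), h(0)):
1. pair(q(pair(h(pair(0, pair(pair(b, b), 0))), h(pair(0, b)))), h(0))  →  pair(b, h(0))   [R2 at 1]
2. pair(b, h(0))  →  pair(b, pair(0, b))   [R4 at 2]

yes — NF(t₁) = pair(b, pair(0, b)), NF(t₂) = pair(b, pair(0, b))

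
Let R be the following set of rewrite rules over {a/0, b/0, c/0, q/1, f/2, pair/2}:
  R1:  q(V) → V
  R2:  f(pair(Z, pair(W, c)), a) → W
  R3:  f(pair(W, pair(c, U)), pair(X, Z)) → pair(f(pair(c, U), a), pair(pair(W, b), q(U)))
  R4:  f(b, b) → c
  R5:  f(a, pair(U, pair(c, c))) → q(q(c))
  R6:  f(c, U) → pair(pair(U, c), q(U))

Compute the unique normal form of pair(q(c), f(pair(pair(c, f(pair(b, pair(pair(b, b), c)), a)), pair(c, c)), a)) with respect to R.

1. pair(q(c), f(pair(pair(c, f(pair(b, pair(pair(b, b), c)), a)), pair(c, c)), a))  →  pair(c, f(pair(pair(c, f(pair(b, pair(pair(b, b), c)), a)), pair(c, c)), a))   [R1 at 1]
2. pair(c, f(pair(pair(c, f(pair(b, pair(pair(b, b), c)), a)), pair(c, c)), a))  →  pair(c, c)   [R2 at 2]

pair(c, c)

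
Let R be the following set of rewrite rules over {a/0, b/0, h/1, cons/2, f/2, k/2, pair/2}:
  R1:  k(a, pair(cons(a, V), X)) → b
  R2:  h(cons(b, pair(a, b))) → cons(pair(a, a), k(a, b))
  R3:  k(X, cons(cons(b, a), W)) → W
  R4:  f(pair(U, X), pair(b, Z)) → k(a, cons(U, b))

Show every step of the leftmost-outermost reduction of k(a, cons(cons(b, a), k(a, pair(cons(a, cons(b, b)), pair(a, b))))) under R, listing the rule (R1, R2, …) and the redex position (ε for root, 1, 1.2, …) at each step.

b

1. k(a, cons(cons(b, a), k(a, pair(cons(a, cons(b, b)), pair(a, b)))))  →  k(a, pair(cons(a, cons(b, b)), pair(a, b)))   [R3 at ε]
2. k(a, pair(cons(a, cons(b, b)), pair(a, b)))  →  b   [R1 at ε]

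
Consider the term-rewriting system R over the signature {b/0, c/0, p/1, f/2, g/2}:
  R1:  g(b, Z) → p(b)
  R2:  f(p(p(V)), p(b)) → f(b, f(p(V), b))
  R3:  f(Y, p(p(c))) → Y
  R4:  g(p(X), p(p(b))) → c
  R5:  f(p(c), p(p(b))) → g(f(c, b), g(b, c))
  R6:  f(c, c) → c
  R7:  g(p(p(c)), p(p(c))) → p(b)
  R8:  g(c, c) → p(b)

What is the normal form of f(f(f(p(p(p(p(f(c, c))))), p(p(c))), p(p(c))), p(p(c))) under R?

p(p(p(p(c))))

1. f(f(f(p(p(p(p(f(c, c))))), p(p(c))), p(p(c))), p(p(c)))  →  f(f(p(p(p(p(f(c, c))))), p(p(c))), p(p(c)))   [R3 at ε]
2. f(f(p(p(p(p(f(c, c))))), p(p(c))), p(p(c)))  →  f(p(p(p(p(f(c, c))))), p(p(c)))   [R3 at ε]
3. f(p(p(p(p(f(c, c))))), p(p(c)))  →  p(p(p(p(f(c, c)))))   [R3 at ε]
4. p(p(p(p(f(c, c)))))  →  p(p(p(p(c))))   [R6 at 1.1.1.1]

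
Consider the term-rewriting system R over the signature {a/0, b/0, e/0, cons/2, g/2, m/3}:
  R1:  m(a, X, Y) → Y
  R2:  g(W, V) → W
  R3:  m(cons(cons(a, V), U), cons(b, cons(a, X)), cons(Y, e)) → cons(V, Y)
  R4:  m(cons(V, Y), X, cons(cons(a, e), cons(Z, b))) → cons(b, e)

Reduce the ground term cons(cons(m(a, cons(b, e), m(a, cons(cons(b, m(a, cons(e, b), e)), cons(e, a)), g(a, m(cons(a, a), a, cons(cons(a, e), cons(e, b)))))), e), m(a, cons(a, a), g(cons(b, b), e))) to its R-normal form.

1. cons(cons(m(a, cons(b, e), m(a, cons(cons(b, m(a, cons(e, b), e)), cons(e, a)), g(a, m(cons(a, a), a, cons(cons(a, e), cons(e, b)))))), e), m(a, cons(a, a), g(cons(b, b), e)))  →  cons(cons(m(a, cons(cons(b, m(a, cons(e, b), e)), cons(e, a)), g(a, m(cons(a, a), a, cons(cons(a, e), cons(e, b))))), e), m(a, cons(a, a), g(cons(b, b), e)))   [R1 at 1.1]
2. cons(cons(m(a, cons(cons(b, m(a, cons(e, b), e)), cons(e, a)), g(a, m(cons(a, a), a, cons(cons(a, e), cons(e, b))))), e), m(a, cons(a, a), g(cons(b, b), e)))  →  cons(cons(g(a, m(cons(a, a), a, cons(cons(a, e), cons(e, b)))), e), m(a, cons(a, a), g(cons(b, b), e)))   [R1 at 1.1]
3. cons(cons(g(a, m(cons(a, a), a, cons(cons(a, e), cons(e, b)))), e), m(a, cons(a, a), g(cons(b, b), e)))  →  cons(cons(a, e), m(a, cons(a, a), g(cons(b, b), e)))   [R2 at 1.1]
4. cons(cons(a, e), m(a, cons(a, a), g(cons(b, b), e)))  →  cons(cons(a, e), g(cons(b, b), e))   [R1 at 2]
5. cons(cons(a, e), g(cons(b, b), e))  →  cons(cons(a, e), cons(b, b))   [R2 at 2]

cons(cons(a, e), cons(b, b))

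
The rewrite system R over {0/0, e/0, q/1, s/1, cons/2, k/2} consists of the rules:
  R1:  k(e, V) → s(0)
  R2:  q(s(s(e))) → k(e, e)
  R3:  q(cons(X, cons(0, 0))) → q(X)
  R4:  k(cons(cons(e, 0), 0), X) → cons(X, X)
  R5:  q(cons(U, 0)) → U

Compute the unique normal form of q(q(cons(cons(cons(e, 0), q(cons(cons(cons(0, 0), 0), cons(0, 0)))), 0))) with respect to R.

e

1. q(q(cons(cons(cons(e, 0), q(cons(cons(cons(0, 0), 0), cons(0, 0)))), 0)))  →  q(cons(cons(e, 0), q(cons(cons(cons(0, 0), 0), cons(0, 0)))))   [R5 at 1]
2. q(cons(cons(e, 0), q(cons(cons(cons(0, 0), 0), cons(0, 0)))))  →  q(cons(cons(e, 0), q(cons(cons(0, 0), 0))))   [R3 at 1.2]
3. q(cons(cons(e, 0), q(cons(cons(0, 0), 0))))  →  q(cons(cons(e, 0), cons(0, 0)))   [R5 at 1.2]
4. q(cons(cons(e, 0), cons(0, 0)))  →  q(cons(e, 0))   [R3 at ε]
5. q(cons(e, 0))  →  e   [R5 at ε]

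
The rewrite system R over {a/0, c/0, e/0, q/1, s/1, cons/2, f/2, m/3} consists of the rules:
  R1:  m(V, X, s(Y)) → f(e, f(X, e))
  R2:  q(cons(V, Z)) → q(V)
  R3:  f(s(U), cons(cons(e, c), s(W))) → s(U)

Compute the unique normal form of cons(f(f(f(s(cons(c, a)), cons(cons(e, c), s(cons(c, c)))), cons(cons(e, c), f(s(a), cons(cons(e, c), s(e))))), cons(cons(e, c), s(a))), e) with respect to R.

cons(s(cons(c, a)), e)

1. cons(f(f(f(s(cons(c, a)), cons(cons(e, c), s(cons(c, c)))), cons(cons(e, c), f(s(a), cons(cons(e, c), s(e))))), cons(cons(e, c), s(a))), e)  →  cons(f(f(s(cons(c, a)), cons(cons(e, c), f(s(a), cons(cons(e, c), s(e))))), cons(cons(e, c), s(a))), e)   [R3 at 1.1.1]
2. cons(f(f(s(cons(c, a)), cons(cons(e, c), f(s(a), cons(cons(e, c), s(e))))), cons(cons(e, c), s(a))), e)  →  cons(f(f(s(cons(c, a)), cons(cons(e, c), s(a))), cons(cons(e, c), s(a))), e)   [R3 at 1.1.2.2]
3. cons(f(f(s(cons(c, a)), cons(cons(e, c), s(a))), cons(cons(e, c), s(a))), e)  →  cons(f(s(cons(c, a)), cons(cons(e, c), s(a))), e)   [R3 at 1.1]
4. cons(f(s(cons(c, a)), cons(cons(e, c), s(a))), e)  →  cons(s(cons(c, a)), e)   [R3 at 1]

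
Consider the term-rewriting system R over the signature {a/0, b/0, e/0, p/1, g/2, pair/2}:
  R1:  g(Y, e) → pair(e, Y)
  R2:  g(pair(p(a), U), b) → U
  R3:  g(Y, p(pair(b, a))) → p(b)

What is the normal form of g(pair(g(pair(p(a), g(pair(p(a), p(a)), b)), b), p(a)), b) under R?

p(a)

1. g(pair(g(pair(p(a), g(pair(p(a), p(a)), b)), b), p(a)), b)  →  g(pair(g(pair(p(a), p(a)), b), p(a)), b)   [R2 at 1.1]
2. g(pair(g(pair(p(a), p(a)), b), p(a)), b)  →  g(pair(p(a), p(a)), b)   [R2 at 1.1]
3. g(pair(p(a), p(a)), b)  →  p(a)   [R2 at ε]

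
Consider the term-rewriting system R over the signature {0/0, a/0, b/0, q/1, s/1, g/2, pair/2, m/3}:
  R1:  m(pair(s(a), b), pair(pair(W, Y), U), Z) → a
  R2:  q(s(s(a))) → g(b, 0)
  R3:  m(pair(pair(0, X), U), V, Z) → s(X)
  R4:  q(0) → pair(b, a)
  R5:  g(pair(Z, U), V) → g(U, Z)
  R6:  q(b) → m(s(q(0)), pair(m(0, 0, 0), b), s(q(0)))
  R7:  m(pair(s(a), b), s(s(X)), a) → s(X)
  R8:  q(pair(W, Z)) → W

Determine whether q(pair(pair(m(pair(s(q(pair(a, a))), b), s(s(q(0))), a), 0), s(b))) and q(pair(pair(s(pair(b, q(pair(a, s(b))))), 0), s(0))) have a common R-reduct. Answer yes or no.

Reduce t₁ = q(pair(pair(m(pair(s(q(pair(a, a))), b), s(s(q(0))), a), 0), s(b))):
1. q(pair(pair(m(pair(s(q(pair(a, a))), b), s(s(q(0))), a), 0), s(b)))  →  pair(m(pair(s(q(pair(a, a))), b), s(s(q(0))), a), 0)   [R8 at ε]
2. pair(m(pair(s(q(pair(a, a))), b), s(s(q(0))), a), 0)  →  pair(m(pair(s(a), b), s(s(q(0))), a), 0)   [R8 at 1.1.1.1]
3. pair(m(pair(s(a), b), s(s(q(0))), a), 0)  →  pair(s(q(0)), 0)   [R7 at 1]
4. pair(s(q(0)), 0)  →  pair(s(pair(b, a)), 0)   [R4 at 1.1]

Reduce t₂ = q(pair(pair(s(pair(b, q(pair(a, s(b))))), 0), s(0))):
1. q(pair(pair(s(pair(b, q(pair(a, s(b))))), 0), s(0)))  →  pair(s(pair(b, q(pair(a, s(b))))), 0)   [R8 at ε]
2. pair(s(pair(b, q(pair(a, s(b))))), 0)  →  pair(s(pair(b, a)), 0)   [R8 at 1.1.2]

yes — NF(t₁) = pair(s(pair(b, a)), 0), NF(t₂) = pair(s(pair(b, a)), 0)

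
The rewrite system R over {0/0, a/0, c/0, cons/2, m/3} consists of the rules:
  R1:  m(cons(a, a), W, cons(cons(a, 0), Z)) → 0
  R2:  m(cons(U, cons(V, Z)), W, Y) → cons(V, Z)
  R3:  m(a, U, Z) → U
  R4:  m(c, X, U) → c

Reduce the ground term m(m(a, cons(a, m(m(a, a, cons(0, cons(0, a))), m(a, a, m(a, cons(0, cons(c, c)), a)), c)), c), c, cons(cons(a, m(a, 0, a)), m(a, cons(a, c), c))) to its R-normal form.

0

1. m(m(a, cons(a, m(m(a, a, cons(0, cons(0, a))), m(a, a, m(a, cons(0, cons(c, c)), a)), c)), c), c, cons(cons(a, m(a, 0, a)), m(a, cons(a, c), c)))  →  m(cons(a, m(m(a, a, cons(0, cons(0, a))), m(a, a, m(a, cons(0, cons(c, c)), a)), c)), c, cons(cons(a, m(a, 0, a)), m(a, cons(a, c), c)))   [R3 at 1]
2. m(cons(a, m(m(a, a, cons(0, cons(0, a))), m(a, a, m(a, cons(0, cons(c, c)), a)), c)), c, cons(cons(a, m(a, 0, a)), m(a, cons(a, c), c)))  →  m(cons(a, m(a, m(a, a, m(a, cons(0, cons(c, c)), a)), c)), c, cons(cons(a, m(a, 0, a)), m(a, cons(a, c), c)))   [R3 at 1.2.1]
3. m(cons(a, m(a, m(a, a, m(a, cons(0, cons(c, c)), a)), c)), c, cons(cons(a, m(a, 0, a)), m(a, cons(a, c), c)))  →  m(cons(a, m(a, a, m(a, cons(0, cons(c, c)), a))), c, cons(cons(a, m(a, 0, a)), m(a, cons(a, c), c)))   [R3 at 1.2]
4. m(cons(a, m(a, a, m(a, cons(0, cons(c, c)), a))), c, cons(cons(a, m(a, 0, a)), m(a, cons(a, c), c)))  →  m(cons(a, a), c, cons(cons(a, m(a, 0, a)), m(a, cons(a, c), c)))   [R3 at 1.2]
5. m(cons(a, a), c, cons(cons(a, m(a, 0, a)), m(a, cons(a, c), c)))  →  m(cons(a, a), c, cons(cons(a, 0), m(a, cons(a, c), c)))   [R3 at 3.1.2]
6. m(cons(a, a), c, cons(cons(a, 0), m(a, cons(a, c), c)))  →  0   [R1 at ε]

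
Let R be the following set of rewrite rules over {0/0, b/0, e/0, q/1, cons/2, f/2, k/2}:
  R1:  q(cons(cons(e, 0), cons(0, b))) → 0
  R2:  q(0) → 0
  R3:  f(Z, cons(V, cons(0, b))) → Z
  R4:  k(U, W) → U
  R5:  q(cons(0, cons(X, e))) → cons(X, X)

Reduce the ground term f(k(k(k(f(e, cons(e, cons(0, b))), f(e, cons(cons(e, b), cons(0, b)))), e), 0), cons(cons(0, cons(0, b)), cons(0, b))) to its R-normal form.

1. f(k(k(k(f(e, cons(e, cons(0, b))), f(e, cons(cons(e, b), cons(0, b)))), e), 0), cons(cons(0, cons(0, b)), cons(0, b)))  →  k(k(k(f(e, cons(e, cons(0, b))), f(e, cons(cons(e, b), cons(0, b)))), e), 0)   [R3 at ε]
2. k(k(k(f(e, cons(e, cons(0, b))), f(e, cons(cons(e, b), cons(0, b)))), e), 0)  →  k(k(f(e, cons(e, cons(0, b))), f(e, cons(cons(e, b), cons(0, b)))), e)   [R4 at ε]
3. k(k(f(e, cons(e, cons(0, b))), f(e, cons(cons(e, b), cons(0, b)))), e)  →  k(f(e, cons(e, cons(0, b))), f(e, cons(cons(e, b), cons(0, b))))   [R4 at ε]
4. k(f(e, cons(e, cons(0, b))), f(e, cons(cons(e, b), cons(0, b))))  →  f(e, cons(e, cons(0, b)))   [R4 at ε]
5. f(e, cons(e, cons(0, b)))  →  e   [R3 at ε]

e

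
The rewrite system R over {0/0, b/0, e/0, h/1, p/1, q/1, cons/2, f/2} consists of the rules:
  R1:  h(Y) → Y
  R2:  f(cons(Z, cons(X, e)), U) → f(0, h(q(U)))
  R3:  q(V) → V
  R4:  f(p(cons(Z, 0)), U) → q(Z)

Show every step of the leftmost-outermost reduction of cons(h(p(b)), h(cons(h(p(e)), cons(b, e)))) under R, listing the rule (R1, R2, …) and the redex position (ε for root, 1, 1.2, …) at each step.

cons(p(b), cons(p(e), cons(b, e)))

1. cons(h(p(b)), h(cons(h(p(e)), cons(b, e))))  →  cons(p(b), h(cons(h(p(e)), cons(b, e))))   [R1 at 1]
2. cons(p(b), h(cons(h(p(e)), cons(b, e))))  →  cons(p(b), cons(h(p(e)), cons(b, e)))   [R1 at 2]
3. cons(p(b), cons(h(p(e)), cons(b, e)))  →  cons(p(b), cons(p(e), cons(b, e)))   [R1 at 2.1]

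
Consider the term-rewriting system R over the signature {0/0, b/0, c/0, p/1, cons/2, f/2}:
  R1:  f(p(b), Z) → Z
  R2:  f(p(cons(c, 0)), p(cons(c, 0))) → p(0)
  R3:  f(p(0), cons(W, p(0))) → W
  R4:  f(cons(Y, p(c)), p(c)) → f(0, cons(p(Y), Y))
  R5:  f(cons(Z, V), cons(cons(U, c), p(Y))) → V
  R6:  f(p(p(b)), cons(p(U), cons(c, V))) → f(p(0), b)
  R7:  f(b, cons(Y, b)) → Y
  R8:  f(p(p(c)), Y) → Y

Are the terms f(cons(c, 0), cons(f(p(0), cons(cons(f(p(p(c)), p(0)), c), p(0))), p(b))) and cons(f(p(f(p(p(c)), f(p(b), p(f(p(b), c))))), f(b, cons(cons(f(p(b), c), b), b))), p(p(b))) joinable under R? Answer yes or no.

Reduce t₁ = f(cons(c, 0), cons(f(p(0), cons(cons(f(p(p(c)), p(0)), c), p(0))), p(b))):
1. f(cons(c, 0), cons(f(p(0), cons(cons(f(p(p(c)), p(0)), c), p(0))), p(b)))  →  f(cons(c, 0), cons(cons(f(p(p(c)), p(0)), c), p(b)))   [R3 at 2.1]
2. f(cons(c, 0), cons(cons(f(p(p(c)), p(0)), c), p(b)))  →  0   [R5 at ε]

Reduce t₂ = cons(f(p(f(p(p(c)), f(p(b), p(f(p(b), c))))), f(b, cons(cons(f(p(b), c), b), b))), p(p(b))):
1. cons(f(p(f(p(p(c)), f(p(b), p(f(p(b), c))))), f(b, cons(cons(f(p(b), c), b), b))), p(p(b)))  →  cons(f(p(f(p(b), p(f(p(b), c)))), f(b, cons(cons(f(p(b), c), b), b))), p(p(b)))   [R8 at 1.1.1]
2. cons(f(p(f(p(b), p(f(p(b), c)))), f(b, cons(cons(f(p(b), c), b), b))), p(p(b)))  →  cons(f(p(p(f(p(b), c))), f(b, cons(cons(f(p(b), c), b), b))), p(p(b)))   [R1 at 1.1.1]
3. cons(f(p(p(f(p(b), c))), f(b, cons(cons(f(p(b), c), b), b))), p(p(b)))  →  cons(f(p(p(c)), f(b, cons(cons(f(p(b), c), b), b))), p(p(b)))   [R1 at 1.1.1.1]
4. cons(f(p(p(c)), f(b, cons(cons(f(p(b), c), b), b))), p(p(b)))  →  cons(f(b, cons(cons(f(p(b), c), b), b)), p(p(b)))   [R8 at 1]
5. cons(f(b, cons(cons(f(p(b), c), b), b)), p(p(b)))  →  cons(cons(f(p(b), c), b), p(p(b)))   [R7 at 1]
6. cons(cons(f(p(b), c), b), p(p(b)))  →  cons(cons(c, b), p(p(b)))   [R1 at 1.1]

no — NF(t₁) = 0, NF(t₂) = cons(cons(c, b), p(p(b)))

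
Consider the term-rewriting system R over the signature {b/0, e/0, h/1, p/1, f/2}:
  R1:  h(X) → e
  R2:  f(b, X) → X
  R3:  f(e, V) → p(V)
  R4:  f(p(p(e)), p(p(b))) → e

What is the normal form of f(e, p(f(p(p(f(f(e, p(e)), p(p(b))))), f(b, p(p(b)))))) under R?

p(p(e))

1. f(e, p(f(p(p(f(f(e, p(e)), p(p(b))))), f(b, p(p(b))))))  →  p(p(f(p(p(f(f(e, p(e)), p(p(b))))), f(b, p(p(b))))))   [R3 at ε]
2. p(p(f(p(p(f(f(e, p(e)), p(p(b))))), f(b, p(p(b))))))  →  p(p(f(p(p(f(p(p(e)), p(p(b))))), f(b, p(p(b))))))   [R3 at 1.1.1.1.1.1]
3. p(p(f(p(p(f(p(p(e)), p(p(b))))), f(b, p(p(b))))))  →  p(p(f(p(p(e)), f(b, p(p(b))))))   [R4 at 1.1.1.1.1]
4. p(p(f(p(p(e)), f(b, p(p(b))))))  →  p(p(f(p(p(e)), p(p(b)))))   [R2 at 1.1.2]
5. p(p(f(p(p(e)), p(p(b)))))  →  p(p(e))   [R4 at 1.1]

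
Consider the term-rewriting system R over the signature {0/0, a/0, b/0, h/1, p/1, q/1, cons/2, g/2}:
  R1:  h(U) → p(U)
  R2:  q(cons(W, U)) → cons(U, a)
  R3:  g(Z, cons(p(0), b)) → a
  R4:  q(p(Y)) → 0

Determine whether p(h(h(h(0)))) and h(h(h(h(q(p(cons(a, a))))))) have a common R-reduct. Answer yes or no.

yes — NF(t₁) = p(p(p(p(0)))), NF(t₂) = p(p(p(p(0))))

Reduce t₁ = p(h(h(h(0)))):
1. p(h(h(h(0))))  →  p(p(h(h(0))))   [R1 at 1]
2. p(p(h(h(0))))  →  p(p(p(h(0))))   [R1 at 1.1]
3. p(p(p(h(0))))  →  p(p(p(p(0))))   [R1 at 1.1.1]

Reduce t₂ = h(h(h(h(q(p(cons(a, a))))))):
1. h(h(h(h(q(p(cons(a, a)))))))  →  p(h(h(h(q(p(cons(a, a)))))))   [R1 at ε]
2. p(h(h(h(q(p(cons(a, a)))))))  →  p(p(h(h(q(p(cons(a, a)))))))   [R1 at 1]
3. p(p(h(h(q(p(cons(a, a)))))))  →  p(p(p(h(q(p(cons(a, a)))))))   [R1 at 1.1]
4. p(p(p(h(q(p(cons(a, a)))))))  →  p(p(p(p(q(p(cons(a, a)))))))   [R1 at 1.1.1]
5. p(p(p(p(q(p(cons(a, a)))))))  →  p(p(p(p(0))))   [R4 at 1.1.1.1]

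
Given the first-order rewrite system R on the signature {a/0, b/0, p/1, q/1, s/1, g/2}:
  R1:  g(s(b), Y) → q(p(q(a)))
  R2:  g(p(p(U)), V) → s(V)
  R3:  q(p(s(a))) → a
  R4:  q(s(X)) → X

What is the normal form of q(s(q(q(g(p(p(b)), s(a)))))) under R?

a

1. q(s(q(q(g(p(p(b)), s(a))))))  →  q(q(g(p(p(b)), s(a))))   [R4 at ε]
2. q(q(g(p(p(b)), s(a))))  →  q(q(s(s(a))))   [R2 at 1.1]
3. q(q(s(s(a))))  →  q(s(a))   [R4 at 1]
4. q(s(a))  →  a   [R4 at ε]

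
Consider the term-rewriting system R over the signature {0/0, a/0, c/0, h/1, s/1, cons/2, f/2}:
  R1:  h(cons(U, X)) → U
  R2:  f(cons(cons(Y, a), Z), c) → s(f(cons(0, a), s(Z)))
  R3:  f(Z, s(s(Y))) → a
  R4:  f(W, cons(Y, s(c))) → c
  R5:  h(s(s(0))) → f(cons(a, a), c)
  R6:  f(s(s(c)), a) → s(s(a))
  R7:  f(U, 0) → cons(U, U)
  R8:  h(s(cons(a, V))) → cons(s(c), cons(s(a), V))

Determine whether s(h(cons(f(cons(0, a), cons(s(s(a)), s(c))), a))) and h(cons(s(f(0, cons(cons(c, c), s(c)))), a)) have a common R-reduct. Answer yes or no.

yes — NF(t₁) = s(c), NF(t₂) = s(c)

Reduce t₁ = s(h(cons(f(cons(0, a), cons(s(s(a)), s(c))), a))):
1. s(h(cons(f(cons(0, a), cons(s(s(a)), s(c))), a)))  →  s(f(cons(0, a), cons(s(s(a)), s(c))))   [R1 at 1]
2. s(f(cons(0, a), cons(s(s(a)), s(c))))  →  s(c)   [R4 at 1]

Reduce t₂ = h(cons(s(f(0, cons(cons(c, c), s(c)))), a)):
1. h(cons(s(f(0, cons(cons(c, c), s(c)))), a))  →  s(f(0, cons(cons(c, c), s(c))))   [R1 at ε]
2. s(f(0, cons(cons(c, c), s(c))))  →  s(c)   [R4 at 1]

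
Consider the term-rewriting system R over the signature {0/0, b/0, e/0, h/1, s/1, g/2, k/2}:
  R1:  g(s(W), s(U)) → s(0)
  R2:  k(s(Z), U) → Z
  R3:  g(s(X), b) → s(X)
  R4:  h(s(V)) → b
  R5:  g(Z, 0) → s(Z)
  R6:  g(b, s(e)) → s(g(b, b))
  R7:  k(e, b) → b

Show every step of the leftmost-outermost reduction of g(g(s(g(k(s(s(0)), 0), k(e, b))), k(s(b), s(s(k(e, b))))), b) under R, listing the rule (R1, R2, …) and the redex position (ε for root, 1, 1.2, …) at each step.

s(s(0))

1. g(g(s(g(k(s(s(0)), 0), k(e, b))), k(s(b), s(s(k(e, b))))), b)  →  g(g(s(g(s(0), k(e, b))), k(s(b), s(s(k(e, b))))), b)   [R2 at 1.1.1.1]
2. g(g(s(g(s(0), k(e, b))), k(s(b), s(s(k(e, b))))), b)  →  g(g(s(g(s(0), b)), k(s(b), s(s(k(e, b))))), b)   [R7 at 1.1.1.2]
3. g(g(s(g(s(0), b)), k(s(b), s(s(k(e, b))))), b)  →  g(g(s(s(0)), k(s(b), s(s(k(e, b))))), b)   [R3 at 1.1.1]
4. g(g(s(s(0)), k(s(b), s(s(k(e, b))))), b)  →  g(g(s(s(0)), b), b)   [R2 at 1.2]
5. g(g(s(s(0)), b), b)  →  g(s(s(0)), b)   [R3 at 1]
6. g(s(s(0)), b)  →  s(s(0))   [R3 at ε]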